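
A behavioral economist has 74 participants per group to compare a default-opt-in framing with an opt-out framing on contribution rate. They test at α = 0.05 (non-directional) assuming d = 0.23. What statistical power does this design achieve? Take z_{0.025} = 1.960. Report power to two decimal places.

power ≈ 0.29

For two equal groups, power = Φ(d·√(n/2) − z_{α/2}).
d·√(n/2) = 0.23 × √(74/2) = 0.23 × 6.083 = 1.399.
z_β = 1.399 − 1.960 = -0.561.
Power = Φ(-0.561) = 0.287.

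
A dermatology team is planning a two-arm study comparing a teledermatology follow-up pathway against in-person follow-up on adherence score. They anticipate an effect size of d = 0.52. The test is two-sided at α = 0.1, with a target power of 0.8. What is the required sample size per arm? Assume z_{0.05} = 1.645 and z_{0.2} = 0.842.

n = 46 per group

For two independent groups with equal n: n = 2·((z_{α/2} + z_β) / d)².
z_{α/2} + z_β = 1.645 + 0.842 = 2.487.
n = 2 × (2.487 / 0.52)² = 2 × 4.783² = 2 × 22.87 = 45.7.
Round up to the next whole participant.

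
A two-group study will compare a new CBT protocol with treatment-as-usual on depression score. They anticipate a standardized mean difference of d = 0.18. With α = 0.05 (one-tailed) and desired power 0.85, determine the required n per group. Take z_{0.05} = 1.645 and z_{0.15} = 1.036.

n = 444 per group

For two independent groups with equal n: n = 2·((z_{α} + z_β) / d)².
z_{α} + z_β = 1.645 + 1.036 = 2.681.
n = 2 × (2.681 / 0.18)² = 2 × 14.894² = 2 × 221.84 = 443.7.
Round up to the next whole participant.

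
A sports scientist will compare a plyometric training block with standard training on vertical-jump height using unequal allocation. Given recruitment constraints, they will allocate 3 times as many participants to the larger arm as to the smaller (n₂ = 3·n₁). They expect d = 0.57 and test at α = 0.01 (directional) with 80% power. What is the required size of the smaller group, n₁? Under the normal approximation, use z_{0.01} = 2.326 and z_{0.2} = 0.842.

n₁ = 42

With allocation ratio k = n₂/n₁ = 3, Var(x̄₁−x̄₂) = σ²(1/n₁ + 1/(k·n₁)) = σ²·(k+1)/(k·n₁).
So n₁ = (1 + 1/k)·((z_{α} + z_β)/d)² = 1.333 × (3.168/0.57)².
n₁ = 1.333 × 30.89 = 41.2.
Round up: n₁ = 42, giving n₂ = 3 × 42 = 126.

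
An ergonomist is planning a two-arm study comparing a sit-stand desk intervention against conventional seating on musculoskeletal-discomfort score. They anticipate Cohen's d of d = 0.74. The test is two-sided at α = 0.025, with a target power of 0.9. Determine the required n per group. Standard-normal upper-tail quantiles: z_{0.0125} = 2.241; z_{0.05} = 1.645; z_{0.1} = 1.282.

n = 46 per group

For two independent groups with equal n: n = 2·((z_{α/2} + z_β) / d)².
z_{α/2} + z_β = 2.241 + 1.282 = 3.523.
n = 2 × (3.523 / 0.74)² = 2 × 4.761² = 2 × 22.67 = 45.3.
Round up to the next whole participant.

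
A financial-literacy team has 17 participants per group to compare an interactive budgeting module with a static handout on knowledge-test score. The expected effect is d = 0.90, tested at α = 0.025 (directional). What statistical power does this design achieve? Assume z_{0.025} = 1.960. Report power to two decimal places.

power ≈ 0.75

For two equal groups, power = Φ(d·√(n/2) − z_{α}).
d·√(n/2) = 0.90 × √(17/2) = 0.90 × 2.915 = 2.624.
z_β = 2.624 − 1.960 = 0.664.
Power = Φ(0.664) = 0.747.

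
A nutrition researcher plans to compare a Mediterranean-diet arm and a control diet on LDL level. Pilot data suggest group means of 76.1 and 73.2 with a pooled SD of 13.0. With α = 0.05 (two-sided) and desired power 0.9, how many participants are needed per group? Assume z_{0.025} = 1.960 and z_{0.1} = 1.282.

n = 423 per group

Cohen's d = |M₁ − M₂| / SD_pooled = |76.1 − 73.2| / 13.0 = 2.9 / 13.0 = 0.223.
For two independent groups with equal n: n = 2·((z_{α/2} + z_β) / d)².
z_{α/2} + z_β = 1.960 + 1.282 = 3.242.
n = 2 × (3.242 / 0.223)² = 2 × 14.538² = 2 × 211.36 = 422.7.
Round up to the next whole participant.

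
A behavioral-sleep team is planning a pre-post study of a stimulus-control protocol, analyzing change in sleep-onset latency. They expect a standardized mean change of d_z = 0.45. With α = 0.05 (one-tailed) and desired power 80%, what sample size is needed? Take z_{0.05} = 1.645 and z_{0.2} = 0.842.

n = 31 pairs

For a paired (one-sample on differences) test: n = ((z_{α} + z_β) / d)².
z_{α} + z_β = 1.645 + 0.842 = 2.487.
n = (2.487 / 0.45)² = 5.527² = 30.54.
Round up.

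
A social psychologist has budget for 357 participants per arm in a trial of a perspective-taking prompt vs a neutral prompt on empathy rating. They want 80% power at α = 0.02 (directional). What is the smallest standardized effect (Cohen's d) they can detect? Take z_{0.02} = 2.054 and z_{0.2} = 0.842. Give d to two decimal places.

d_min ≈ 0.22

For two independent groups of n = 357 each: d_min = (z_{α} + z_β)·√(2/n).
z-sum = 2.054 + 0.842 = 2.896.
d_min = 2.896 × √(2/357) = 2.896 × 0.0748 = 0.217.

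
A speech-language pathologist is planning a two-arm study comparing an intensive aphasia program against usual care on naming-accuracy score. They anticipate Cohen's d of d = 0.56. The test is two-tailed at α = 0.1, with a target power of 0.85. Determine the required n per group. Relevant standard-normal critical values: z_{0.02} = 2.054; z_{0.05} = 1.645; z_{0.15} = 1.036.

For two independent groups with equal n: n = 2·((z_{α/2} + z_β) / d)².
z_{α/2} + z_β = 1.645 + 1.036 = 2.681.
n = 2 × (2.681 / 0.56)² = 2 × 4.787² = 2 × 22.92 = 45.8.
Round up to the next whole participant.

n = 46 per group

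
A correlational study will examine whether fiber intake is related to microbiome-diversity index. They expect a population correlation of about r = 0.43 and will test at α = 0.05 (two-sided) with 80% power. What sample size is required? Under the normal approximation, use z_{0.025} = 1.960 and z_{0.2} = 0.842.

Fisher's z: C = ½·ln((1+r)/(1−r)) = ½·ln(2.5088) = 0.4599.
n = ((z_{α/2} + z_β)/C)² + 3.
(1.960 + 0.842) / 0.4599 = 2.802 / 0.4599 = 6.093.
n = 6.093² + 3 = 37.12 + 3 = 40.1.
Round up.

n = 41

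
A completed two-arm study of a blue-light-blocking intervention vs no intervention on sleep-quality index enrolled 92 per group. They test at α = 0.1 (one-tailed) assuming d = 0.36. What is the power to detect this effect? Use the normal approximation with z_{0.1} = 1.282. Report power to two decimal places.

power ≈ 0.88

For two equal groups, power = Φ(d·√(n/2) − z_{α}).
d·√(n/2) = 0.36 × √(92/2) = 0.36 × 6.782 = 2.442.
z_β = 2.442 − 1.282 = 1.160.
Power = Φ(1.160) = 0.877.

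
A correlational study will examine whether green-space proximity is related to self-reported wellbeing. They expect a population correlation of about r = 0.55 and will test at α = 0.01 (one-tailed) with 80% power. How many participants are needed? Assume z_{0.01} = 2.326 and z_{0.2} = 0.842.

n = 30

Fisher's z: C = ½·ln((1+r)/(1−r)) = ½·ln(3.4444) = 0.6184.
n = ((z_{α} + z_β)/C)² + 3.
(2.326 + 0.842) / 0.6184 = 3.168 / 0.6184 = 5.123.
n = 5.123² + 3 = 26.24 + 3 = 29.2.
Round up.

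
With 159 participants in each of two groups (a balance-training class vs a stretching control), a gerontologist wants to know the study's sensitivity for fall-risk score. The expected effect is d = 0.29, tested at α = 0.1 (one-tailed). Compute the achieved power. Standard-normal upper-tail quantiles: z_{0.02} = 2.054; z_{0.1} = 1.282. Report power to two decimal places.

For two equal groups, power = Φ(d·√(n/2) − z_{α}).
d·√(n/2) = 0.29 × √(159/2) = 0.29 × 8.916 = 2.586.
z_β = 2.586 − 1.282 = 1.304.
Power = Φ(1.304) = 0.904.

power ≈ 0.90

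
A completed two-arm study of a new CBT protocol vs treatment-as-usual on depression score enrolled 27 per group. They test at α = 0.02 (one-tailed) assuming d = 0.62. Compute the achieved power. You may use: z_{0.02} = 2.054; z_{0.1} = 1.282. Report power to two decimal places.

power ≈ 0.59

For two equal groups, power = Φ(d·√(n/2) − z_{α}).
d·√(n/2) = 0.62 × √(27/2) = 0.62 × 3.674 = 2.278.
z_β = 2.278 − 2.054 = 0.224.
Power = Φ(0.224) = 0.589.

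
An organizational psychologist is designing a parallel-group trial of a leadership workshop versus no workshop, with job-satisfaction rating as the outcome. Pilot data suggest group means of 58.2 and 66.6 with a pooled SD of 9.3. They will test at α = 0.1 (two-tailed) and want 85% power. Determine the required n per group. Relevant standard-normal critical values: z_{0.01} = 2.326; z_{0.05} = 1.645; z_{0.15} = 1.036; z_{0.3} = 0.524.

n = 18 per group

Cohen's d = |M₁ − M₂| / SD_pooled = |58.2 − 66.6| / 9.3 = 8.4 / 9.3 = 0.903.
For two independent groups with equal n: n = 2·((z_{α/2} + z_β) / d)².
z_{α/2} + z_β = 1.645 + 1.036 = 2.681.
n = 2 × (2.681 / 0.903)² = 2 × 2.969² = 2 × 8.81 = 17.6.
Round up to the next whole participant.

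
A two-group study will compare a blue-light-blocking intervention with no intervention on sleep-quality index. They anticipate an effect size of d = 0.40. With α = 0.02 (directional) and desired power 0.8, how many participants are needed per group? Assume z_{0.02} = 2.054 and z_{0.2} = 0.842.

For two independent groups with equal n: n = 2·((z_{α} + z_β) / d)².
z_{α} + z_β = 2.054 + 0.842 = 2.896.
n = 2 × (2.896 / 0.40)² = 2 × 7.240² = 2 × 52.42 = 104.8.
Round up to the next whole participant.

n = 105 per group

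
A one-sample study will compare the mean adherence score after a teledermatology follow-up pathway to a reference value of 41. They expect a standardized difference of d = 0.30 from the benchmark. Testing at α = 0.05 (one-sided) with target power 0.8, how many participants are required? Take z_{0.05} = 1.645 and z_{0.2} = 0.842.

n = 69

For a one-sample test: n = ((z_{α} + z_β) / d)².
z_{α} + z_β = 1.645 + 0.842 = 2.487.
n = (2.487 / 0.30)² = 8.290² = 68.72.
Round up.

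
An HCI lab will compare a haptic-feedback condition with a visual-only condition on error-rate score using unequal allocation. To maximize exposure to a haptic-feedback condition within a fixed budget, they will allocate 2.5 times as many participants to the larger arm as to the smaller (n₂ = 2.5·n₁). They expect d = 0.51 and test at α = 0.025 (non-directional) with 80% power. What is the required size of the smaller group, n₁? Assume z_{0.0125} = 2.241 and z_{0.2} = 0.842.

With allocation ratio k = n₂/n₁ = 2.5, Var(x̄₁−x̄₂) = σ²(1/n₁ + 1/(k·n₁)) = σ²·(k+1)/(k·n₁).
So n₁ = (1 + 1/k)·((z_{α/2} + z_β)/d)² = 1.400 × (3.083/0.51)².
n₁ = 1.400 × 36.54 = 51.2.
Round up: n₁ = 52, giving n₂ = 2.5 × 52 = 130.

n₁ = 52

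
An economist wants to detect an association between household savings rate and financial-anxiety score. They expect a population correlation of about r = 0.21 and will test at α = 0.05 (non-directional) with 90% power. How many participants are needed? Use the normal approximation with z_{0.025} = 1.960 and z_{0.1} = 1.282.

Fisher's z: C = ½·ln((1+r)/(1−r)) = ½·ln(1.5316) = 0.2132.
n = ((z_{α/2} + z_β)/C)² + 3.
(1.960 + 1.282) / 0.2132 = 3.242 / 0.2132 = 15.206.
n = 15.206² + 3 = 231.23 + 3 = 234.2.
Round up.

n = 235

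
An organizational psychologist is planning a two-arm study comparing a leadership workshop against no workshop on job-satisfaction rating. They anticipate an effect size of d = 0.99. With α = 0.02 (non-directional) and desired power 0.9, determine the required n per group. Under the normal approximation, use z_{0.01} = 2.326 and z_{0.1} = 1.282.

n = 27 per group

For two independent groups with equal n: n = 2·((z_{α/2} + z_β) / d)².
z_{α/2} + z_β = 2.326 + 1.282 = 3.608.
n = 2 × (3.608 / 0.99)² = 2 × 3.644² = 2 × 13.28 = 26.6.
Round up to the next whole participant.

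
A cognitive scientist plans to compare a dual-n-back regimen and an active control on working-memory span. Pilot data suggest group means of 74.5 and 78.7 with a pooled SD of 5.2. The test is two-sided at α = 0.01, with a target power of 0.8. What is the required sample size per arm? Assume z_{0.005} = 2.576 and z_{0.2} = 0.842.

Cohen's d = |M₁ − M₂| / SD_pooled = |74.5 − 78.7| / 5.2 = 4.2 / 5.2 = 0.808.
For two independent groups with equal n: n = 2·((z_{α/2} + z_β) / d)².
z_{α/2} + z_β = 2.576 + 0.842 = 3.418.
n = 2 × (3.418 / 0.808)² = 2 × 4.230² = 2 × 17.89 = 35.8.
Round up to the next whole participant.

n = 36 per group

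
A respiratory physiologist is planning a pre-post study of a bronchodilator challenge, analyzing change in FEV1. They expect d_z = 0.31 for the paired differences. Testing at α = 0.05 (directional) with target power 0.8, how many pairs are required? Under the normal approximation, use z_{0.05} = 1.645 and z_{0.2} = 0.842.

For a paired (one-sample on differences) test: n = ((z_{α} + z_β) / d)².
z_{α} + z_β = 1.645 + 0.842 = 2.487.
n = (2.487 / 0.31)² = 8.023² = 64.36.
Round up.

n = 65 pairs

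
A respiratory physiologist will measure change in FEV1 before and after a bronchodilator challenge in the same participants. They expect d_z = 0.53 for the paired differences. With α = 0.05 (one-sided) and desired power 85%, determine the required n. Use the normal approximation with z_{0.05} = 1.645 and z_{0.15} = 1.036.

n = 26 pairs

For a paired (one-sample on differences) test: n = ((z_{α} + z_β) / d)².
z_{α} + z_β = 1.645 + 1.036 = 2.681.
n = (2.681 / 0.53)² = 5.058² = 25.59.
Round up.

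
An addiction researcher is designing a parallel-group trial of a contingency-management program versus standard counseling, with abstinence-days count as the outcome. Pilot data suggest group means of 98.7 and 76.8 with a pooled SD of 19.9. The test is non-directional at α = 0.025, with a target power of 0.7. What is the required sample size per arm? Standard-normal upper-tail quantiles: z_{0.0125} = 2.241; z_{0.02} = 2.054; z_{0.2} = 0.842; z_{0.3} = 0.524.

n = 13 per group

Cohen's d = |M₁ − M₂| / SD_pooled = |98.7 − 76.8| / 19.9 = 21.9 / 19.9 = 1.101.
For two independent groups with equal n: n = 2·((z_{α/2} + z_β) / d)².
z_{α/2} + z_β = 2.241 + 0.524 = 2.765.
n = 2 × (2.765 / 1.101)² = 2 × 2.511² = 2 × 6.31 = 12.6.
Round up to the next whole participant.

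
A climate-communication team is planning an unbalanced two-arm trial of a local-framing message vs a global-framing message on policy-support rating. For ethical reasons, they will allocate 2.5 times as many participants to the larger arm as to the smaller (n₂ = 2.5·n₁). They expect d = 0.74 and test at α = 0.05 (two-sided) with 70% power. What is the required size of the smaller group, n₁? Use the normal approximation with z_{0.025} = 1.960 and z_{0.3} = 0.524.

With allocation ratio k = n₂/n₁ = 2.5, Var(x̄₁−x̄₂) = σ²(1/n₁ + 1/(k·n₁)) = σ²·(k+1)/(k·n₁).
So n₁ = (1 + 1/k)·((z_{α/2} + z_β)/d)² = 1.400 × (2.484/0.74)².
n₁ = 1.400 × 11.27 = 15.8.
Round up: n₁ = 16, giving n₂ = 2.5 × 16 = 40.

n₁ = 16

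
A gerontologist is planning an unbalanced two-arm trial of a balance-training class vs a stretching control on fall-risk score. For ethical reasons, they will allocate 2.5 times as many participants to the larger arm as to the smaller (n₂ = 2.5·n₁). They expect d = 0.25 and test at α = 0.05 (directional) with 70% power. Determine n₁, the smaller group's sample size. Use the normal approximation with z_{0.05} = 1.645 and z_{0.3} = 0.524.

With allocation ratio k = n₂/n₁ = 2.5, Var(x̄₁−x̄₂) = σ²(1/n₁ + 1/(k·n₁)) = σ²·(k+1)/(k·n₁).
So n₁ = (1 + 1/k)·((z_{α} + z_β)/d)² = 1.400 × (2.169/0.25)².
n₁ = 1.400 × 75.27 = 105.4.
Round up: n₁ = 106, giving n₂ = 2.5 × 106 = 265.

n₁ = 106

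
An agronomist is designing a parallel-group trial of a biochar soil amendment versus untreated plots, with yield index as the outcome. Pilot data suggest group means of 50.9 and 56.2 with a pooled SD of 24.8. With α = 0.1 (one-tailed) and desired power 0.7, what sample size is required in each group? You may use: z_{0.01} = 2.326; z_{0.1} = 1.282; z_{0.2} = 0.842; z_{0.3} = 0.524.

Cohen's d = |M₁ − M₂| / SD_pooled = |50.9 − 56.2| / 24.8 = 5.3 / 24.8 = 0.214.
For two independent groups with equal n: n = 2·((z_{α} + z_β) / d)².
z_{α} + z_β = 1.282 + 0.524 = 1.806.
n = 2 × (1.806 / 0.214)² = 2 × 8.439² = 2 × 71.22 = 142.4.
Round up to the next whole participant.

n = 143 per group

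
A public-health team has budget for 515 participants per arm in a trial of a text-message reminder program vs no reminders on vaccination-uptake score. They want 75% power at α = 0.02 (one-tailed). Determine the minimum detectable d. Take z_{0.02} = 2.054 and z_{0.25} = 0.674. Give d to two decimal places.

For two independent groups of n = 515 each: d_min = (z_{α} + z_β)·√(2/n).
z-sum = 2.054 + 0.674 = 2.728.
d_min = 2.728 × √(2/515) = 2.728 × 0.0623 = 0.170.

d_min ≈ 0.17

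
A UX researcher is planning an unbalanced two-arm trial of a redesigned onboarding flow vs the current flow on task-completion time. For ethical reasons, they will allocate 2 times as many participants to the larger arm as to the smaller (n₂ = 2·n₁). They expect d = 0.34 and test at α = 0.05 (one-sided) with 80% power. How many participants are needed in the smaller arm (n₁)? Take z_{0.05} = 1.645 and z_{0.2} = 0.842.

n₁ = 81

With allocation ratio k = n₂/n₁ = 2, Var(x̄₁−x̄₂) = σ²(1/n₁ + 1/(k·n₁)) = σ²·(k+1)/(k·n₁).
So n₁ = (1 + 1/k)·((z_{α} + z_β)/d)² = 1.500 × (2.487/0.34)².
n₁ = 1.500 × 53.50 = 80.3.
Round up: n₁ = 81, giving n₂ = 2 × 81 = 162.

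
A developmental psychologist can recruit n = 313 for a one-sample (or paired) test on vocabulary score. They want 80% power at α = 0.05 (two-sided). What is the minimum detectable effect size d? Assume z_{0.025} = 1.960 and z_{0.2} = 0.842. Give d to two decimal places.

For a single sample (or paired design) of n = 313: d_min = (z_{α/2} + z_β)/√n.
z-sum = 1.960 + 0.842 = 2.802.
d_min = 2.802 / √313 = 2.802 / 17.692 = 0.158.

d_min ≈ 0.16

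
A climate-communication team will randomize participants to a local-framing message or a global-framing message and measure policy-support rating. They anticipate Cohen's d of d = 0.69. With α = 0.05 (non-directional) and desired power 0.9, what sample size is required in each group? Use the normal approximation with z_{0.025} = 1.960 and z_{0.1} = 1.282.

n = 45 per group

For two independent groups with equal n: n = 2·((z_{α/2} + z_β) / d)².
z_{α/2} + z_β = 1.960 + 1.282 = 3.242.
n = 2 × (3.242 / 0.69)² = 2 × 4.699² = 2 × 22.08 = 44.2.
Round up to the next whole participant.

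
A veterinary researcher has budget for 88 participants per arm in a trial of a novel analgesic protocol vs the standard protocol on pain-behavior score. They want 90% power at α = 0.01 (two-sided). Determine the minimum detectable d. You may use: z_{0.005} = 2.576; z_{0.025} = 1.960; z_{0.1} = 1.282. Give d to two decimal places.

For two independent groups of n = 88 each: d_min = (z_{α/2} + z_β)·√(2/n).
z-sum = 2.576 + 1.282 = 3.858.
d_min = 3.858 × √(2/88) = 3.858 × 0.1508 = 0.582.

d_min ≈ 0.58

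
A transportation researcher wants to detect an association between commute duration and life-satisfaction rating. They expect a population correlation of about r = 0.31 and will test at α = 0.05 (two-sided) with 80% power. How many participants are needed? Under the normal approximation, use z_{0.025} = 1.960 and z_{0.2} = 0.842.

Fisher's z: C = ½·ln((1+r)/(1−r)) = ½·ln(1.8986) = 0.3205.
n = ((z_{α/2} + z_β)/C)² + 3.
(1.960 + 0.842) / 0.3205 = 2.802 / 0.3205 = 8.743.
n = 8.743² + 3 = 76.43 + 3 = 79.4.
Round up.

n = 80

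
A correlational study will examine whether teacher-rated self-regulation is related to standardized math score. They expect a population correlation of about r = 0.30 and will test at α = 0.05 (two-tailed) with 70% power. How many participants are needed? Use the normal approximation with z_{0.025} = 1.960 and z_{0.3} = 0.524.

n = 68

Fisher's z: C = ½·ln((1+r)/(1−r)) = ½·ln(1.8571) = 0.3095.
n = ((z_{α/2} + z_β)/C)² + 3.
(1.960 + 0.524) / 0.3095 = 2.484 / 0.3095 = 8.026.
n = 8.026² + 3 = 64.41 + 3 = 67.4.
Round up.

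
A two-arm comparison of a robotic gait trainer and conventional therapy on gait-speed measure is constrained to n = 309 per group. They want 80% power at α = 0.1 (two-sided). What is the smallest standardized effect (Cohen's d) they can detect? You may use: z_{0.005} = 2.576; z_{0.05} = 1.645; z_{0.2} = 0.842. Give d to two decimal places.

For two independent groups of n = 309 each: d_min = (z_{α/2} + z_β)·√(2/n).
z-sum = 1.645 + 0.842 = 2.487.
d_min = 2.487 × √(2/309) = 2.487 × 0.0805 = 0.200.

d_min ≈ 0.20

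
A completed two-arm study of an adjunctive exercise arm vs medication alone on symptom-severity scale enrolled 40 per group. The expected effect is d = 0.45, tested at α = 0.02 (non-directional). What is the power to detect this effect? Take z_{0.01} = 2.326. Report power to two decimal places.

For two equal groups, power = Φ(d·√(n/2) − z_{α/2}).
d·√(n/2) = 0.45 × √(40/2) = 0.45 × 4.472 = 2.012.
z_β = 2.012 − 2.326 = -0.314.
Power = Φ(-0.314) = 0.377.

power ≈ 0.38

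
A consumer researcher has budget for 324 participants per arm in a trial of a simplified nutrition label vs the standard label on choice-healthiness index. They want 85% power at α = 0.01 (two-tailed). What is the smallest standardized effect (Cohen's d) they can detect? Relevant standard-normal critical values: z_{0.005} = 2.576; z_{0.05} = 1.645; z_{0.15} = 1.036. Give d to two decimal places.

d_min ≈ 0.28

For two independent groups of n = 324 each: d_min = (z_{α/2} + z_β)·√(2/n).
z-sum = 2.576 + 1.036 = 3.612.
d_min = 3.612 × √(2/324) = 3.612 × 0.0786 = 0.284.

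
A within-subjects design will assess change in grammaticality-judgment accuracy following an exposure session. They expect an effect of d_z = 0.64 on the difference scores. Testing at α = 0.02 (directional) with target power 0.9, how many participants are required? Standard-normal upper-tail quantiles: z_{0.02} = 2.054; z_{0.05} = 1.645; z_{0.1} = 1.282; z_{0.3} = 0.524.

For a paired (one-sample on differences) test: n = ((z_{α} + z_β) / d)².
z_{α} + z_β = 2.054 + 1.282 = 3.336.
n = (3.336 / 0.64)² = 5.212² = 27.17.
Round up.

n = 28 pairs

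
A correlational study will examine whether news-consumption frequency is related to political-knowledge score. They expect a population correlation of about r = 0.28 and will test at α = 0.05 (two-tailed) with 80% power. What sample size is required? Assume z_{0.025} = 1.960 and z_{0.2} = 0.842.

Fisher's z: C = ½·ln((1+r)/(1−r)) = ½·ln(1.7778) = 0.2877.
n = ((z_{α/2} + z_β)/C)² + 3.
(1.960 + 0.842) / 0.2877 = 2.802 / 0.2877 = 9.739.
n = 9.739² + 3 = 94.85 + 3 = 97.9.
Round up.

n = 98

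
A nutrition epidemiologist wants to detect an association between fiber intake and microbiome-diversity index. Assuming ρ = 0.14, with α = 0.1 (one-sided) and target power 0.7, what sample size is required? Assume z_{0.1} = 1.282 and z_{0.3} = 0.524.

Fisher's z: C = ½·ln((1+r)/(1−r)) = ½·ln(1.3256) = 0.1409.
n = ((z_{α} + z_β)/C)² + 3.
(1.282 + 0.524) / 0.1409 = 1.806 / 0.1409 = 12.818.
n = 12.818² + 3 = 164.29 + 3 = 167.3.
Round up.

n = 168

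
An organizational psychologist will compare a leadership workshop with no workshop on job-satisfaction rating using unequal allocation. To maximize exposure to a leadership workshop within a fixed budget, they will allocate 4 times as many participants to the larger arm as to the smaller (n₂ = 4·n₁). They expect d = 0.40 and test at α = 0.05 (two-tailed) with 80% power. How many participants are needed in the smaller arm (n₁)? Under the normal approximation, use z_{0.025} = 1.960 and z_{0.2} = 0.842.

n₁ = 62

With allocation ratio k = n₂/n₁ = 4, Var(x̄₁−x̄₂) = σ²(1/n₁ + 1/(k·n₁)) = σ²·(k+1)/(k·n₁).
So n₁ = (1 + 1/k)·((z_{α/2} + z_β)/d)² = 1.250 × (2.802/0.40)².
n₁ = 1.250 × 49.07 = 61.3.
Round up: n₁ = 62, giving n₂ = 4 × 62 = 248.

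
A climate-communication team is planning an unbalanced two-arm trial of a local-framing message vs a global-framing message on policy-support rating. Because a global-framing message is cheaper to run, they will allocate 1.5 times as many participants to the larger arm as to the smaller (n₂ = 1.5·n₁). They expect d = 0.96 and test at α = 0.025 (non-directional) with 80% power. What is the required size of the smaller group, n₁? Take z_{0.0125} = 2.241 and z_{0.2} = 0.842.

n₁ = 18

With allocation ratio k = n₂/n₁ = 1.5, Var(x̄₁−x̄₂) = σ²(1/n₁ + 1/(k·n₁)) = σ²·(k+1)/(k·n₁).
So n₁ = (1 + 1/k)·((z_{α/2} + z_β)/d)² = 1.667 × (3.083/0.96)².
n₁ = 1.667 × 10.31 = 17.2.
Round up: n₁ = 18, giving n₂ = 1.5 × 18 = 27.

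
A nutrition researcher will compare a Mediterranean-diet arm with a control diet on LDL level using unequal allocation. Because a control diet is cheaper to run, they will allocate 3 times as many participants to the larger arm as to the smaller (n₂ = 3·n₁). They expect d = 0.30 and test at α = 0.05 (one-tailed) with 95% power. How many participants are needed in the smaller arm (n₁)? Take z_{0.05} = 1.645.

With allocation ratio k = n₂/n₁ = 3, Var(x̄₁−x̄₂) = σ²(1/n₁ + 1/(k·n₁)) = σ²·(k+1)/(k·n₁).
So n₁ = (1 + 1/k)·((z_{α} + z_β)/d)² = 1.333 × (3.290/0.30)².
n₁ = 1.333 × 120.27 = 160.4.
Round up: n₁ = 161, giving n₂ = 3 × 161 = 483.

n₁ = 161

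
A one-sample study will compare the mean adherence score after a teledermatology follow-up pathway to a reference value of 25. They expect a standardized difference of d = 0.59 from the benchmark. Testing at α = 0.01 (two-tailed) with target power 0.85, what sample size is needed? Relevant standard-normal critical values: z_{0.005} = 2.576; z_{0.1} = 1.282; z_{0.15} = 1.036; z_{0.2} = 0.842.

n = 38

For a one-sample test: n = ((z_{α/2} + z_β) / d)².
z_{α/2} + z_β = 2.576 + 1.036 = 3.612.
n = (3.612 / 0.59)² = 6.122² = 37.48.
Round up.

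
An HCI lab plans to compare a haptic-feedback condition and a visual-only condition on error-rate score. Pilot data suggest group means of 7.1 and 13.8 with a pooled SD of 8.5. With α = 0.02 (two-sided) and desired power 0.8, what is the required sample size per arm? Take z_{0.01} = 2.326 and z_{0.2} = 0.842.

n = 33 per group

Cohen's d = |M₁ − M₂| / SD_pooled = |7.1 − 13.8| / 8.5 = 6.7 / 8.5 = 0.788.
For two independent groups with equal n: n = 2·((z_{α/2} + z_β) / d)².
z_{α/2} + z_β = 2.326 + 0.842 = 3.168.
n = 2 × (3.168 / 0.788)² = 2 × 4.020² = 2 × 16.16 = 32.3.
Round up to the next whole participant.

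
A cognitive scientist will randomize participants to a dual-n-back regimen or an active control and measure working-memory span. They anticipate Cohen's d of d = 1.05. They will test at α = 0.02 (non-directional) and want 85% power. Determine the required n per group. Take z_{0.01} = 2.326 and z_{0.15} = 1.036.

n = 21 per group

For two independent groups with equal n: n = 2·((z_{α/2} + z_β) / d)².
z_{α/2} + z_β = 2.326 + 1.036 = 3.362.
n = 2 × (3.362 / 1.05)² = 2 × 3.202² = 2 × 10.25 = 20.5.
Round up to the next whole participant.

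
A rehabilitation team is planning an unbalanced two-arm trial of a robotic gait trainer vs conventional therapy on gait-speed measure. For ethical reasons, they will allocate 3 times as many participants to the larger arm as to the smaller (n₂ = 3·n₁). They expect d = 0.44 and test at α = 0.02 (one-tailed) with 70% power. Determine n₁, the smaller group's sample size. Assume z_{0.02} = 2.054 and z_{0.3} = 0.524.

n₁ = 46

With allocation ratio k = n₂/n₁ = 3, Var(x̄₁−x̄₂) = σ²(1/n₁ + 1/(k·n₁)) = σ²·(k+1)/(k·n₁).
So n₁ = (1 + 1/k)·((z_{α} + z_β)/d)² = 1.333 × (2.578/0.44)².
n₁ = 1.333 × 34.33 = 45.8.
Round up: n₁ = 46, giving n₂ = 3 × 46 = 138.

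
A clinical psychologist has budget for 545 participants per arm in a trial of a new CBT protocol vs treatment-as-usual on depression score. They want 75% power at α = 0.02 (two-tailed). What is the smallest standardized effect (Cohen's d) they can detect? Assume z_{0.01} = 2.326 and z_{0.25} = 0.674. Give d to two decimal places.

For two independent groups of n = 545 each: d_min = (z_{α/2} + z_β)·√(2/n).
z-sum = 2.326 + 0.674 = 3.000.
d_min = 3.000 × √(2/545) = 3.000 × 0.0606 = 0.182.

d_min ≈ 0.18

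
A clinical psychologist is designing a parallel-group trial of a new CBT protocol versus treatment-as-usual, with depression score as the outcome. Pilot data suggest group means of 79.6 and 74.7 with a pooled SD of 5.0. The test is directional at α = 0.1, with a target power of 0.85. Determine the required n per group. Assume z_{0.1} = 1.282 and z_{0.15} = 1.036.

Cohen's d = |M₁ − M₂| / SD_pooled = |79.6 − 74.7| / 5.0 = 4.9 / 5.0 = 0.980.
For two independent groups with equal n: n = 2·((z_{α} + z_β) / d)².
z_{α} + z_β = 1.282 + 1.036 = 2.318.
n = 2 × (2.318 / 0.980)² = 2 × 2.365² = 2 × 5.59 = 11.2.
Round up to the next whole participant.

n = 12 per group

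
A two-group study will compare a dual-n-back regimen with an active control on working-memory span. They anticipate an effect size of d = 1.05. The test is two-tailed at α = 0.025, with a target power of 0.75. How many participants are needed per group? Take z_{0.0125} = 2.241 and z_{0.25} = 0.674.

n = 16 per group

For two independent groups with equal n: n = 2·((z_{α/2} + z_β) / d)².
z_{α/2} + z_β = 2.241 + 0.674 = 2.915.
n = 2 × (2.915 / 1.05)² = 2 × 2.776² = 2 × 7.71 = 15.4.
Round up to the next whole participant.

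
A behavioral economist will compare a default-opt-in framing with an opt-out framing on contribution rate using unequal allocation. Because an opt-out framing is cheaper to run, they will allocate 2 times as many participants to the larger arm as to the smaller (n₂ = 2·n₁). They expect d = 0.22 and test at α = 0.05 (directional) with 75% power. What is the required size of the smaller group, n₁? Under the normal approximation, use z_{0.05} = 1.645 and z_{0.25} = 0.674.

n₁ = 167

With allocation ratio k = n₂/n₁ = 2, Var(x̄₁−x̄₂) = σ²(1/n₁ + 1/(k·n₁)) = σ²·(k+1)/(k·n₁).
So n₁ = (1 + 1/k)·((z_{α} + z_β)/d)² = 1.500 × (2.319/0.22)².
n₁ = 1.500 × 111.11 = 166.7.
Round up: n₁ = 167, giving n₂ = 2 × 167 = 334.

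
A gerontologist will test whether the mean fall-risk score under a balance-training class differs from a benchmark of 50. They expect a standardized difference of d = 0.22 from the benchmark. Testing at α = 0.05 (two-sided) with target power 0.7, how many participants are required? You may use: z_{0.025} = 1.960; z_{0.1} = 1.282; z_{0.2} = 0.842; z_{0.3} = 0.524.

n = 128

For a one-sample test: n = ((z_{α/2} + z_β) / d)².
z_{α/2} + z_β = 1.960 + 0.524 = 2.484.
n = (2.484 / 0.22)² = 11.291² = 127.48.
Round up.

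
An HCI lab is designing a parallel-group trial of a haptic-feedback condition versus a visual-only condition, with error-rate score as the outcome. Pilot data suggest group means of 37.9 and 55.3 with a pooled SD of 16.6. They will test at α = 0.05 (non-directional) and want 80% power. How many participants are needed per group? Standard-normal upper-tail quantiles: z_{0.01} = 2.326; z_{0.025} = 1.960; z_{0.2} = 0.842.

n = 15 per group

Cohen's d = |M₁ − M₂| / SD_pooled = |37.9 − 55.3| / 16.6 = 17.4 / 16.6 = 1.048.
For two independent groups with equal n: n = 2·((z_{α/2} + z_β) / d)².
z_{α/2} + z_β = 1.960 + 0.842 = 2.802.
n = 2 × (2.802 / 1.048)² = 2 × 2.674² = 2 × 7.15 = 14.3.
Round up to the next whole participant.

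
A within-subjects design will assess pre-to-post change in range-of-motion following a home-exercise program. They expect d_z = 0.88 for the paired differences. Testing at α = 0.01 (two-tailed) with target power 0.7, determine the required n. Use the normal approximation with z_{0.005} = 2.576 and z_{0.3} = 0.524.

n = 13 pairs

For a paired (one-sample on differences) test: n = ((z_{α/2} + z_β) / d)².
z_{α/2} + z_β = 2.576 + 0.524 = 3.100.
n = (3.100 / 0.88)² = 3.523² = 12.41.
Round up.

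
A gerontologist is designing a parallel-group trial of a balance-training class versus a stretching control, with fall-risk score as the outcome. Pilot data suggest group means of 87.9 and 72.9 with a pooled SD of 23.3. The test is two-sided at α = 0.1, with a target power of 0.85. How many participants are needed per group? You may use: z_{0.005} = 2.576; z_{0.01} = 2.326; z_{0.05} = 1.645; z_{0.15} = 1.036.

Cohen's d = |M₁ − M₂| / SD_pooled = |87.9 − 72.9| / 23.3 = 15.0 / 23.3 = 0.644.
For two independent groups with equal n: n = 2·((z_{α/2} + z_β) / d)².
z_{α/2} + z_β = 1.645 + 1.036 = 2.681.
n = 2 × (2.681 / 0.644)² = 2 × 4.163² = 2 × 17.33 = 34.7.
Round up to the next whole participant.

n = 35 per group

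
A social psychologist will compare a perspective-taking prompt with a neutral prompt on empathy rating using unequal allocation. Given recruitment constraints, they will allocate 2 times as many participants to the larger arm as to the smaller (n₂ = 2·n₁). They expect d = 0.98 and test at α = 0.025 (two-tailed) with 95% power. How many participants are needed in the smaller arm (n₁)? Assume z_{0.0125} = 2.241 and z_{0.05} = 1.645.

n₁ = 24

With allocation ratio k = n₂/n₁ = 2, Var(x̄₁−x̄₂) = σ²(1/n₁ + 1/(k·n₁)) = σ²·(k+1)/(k·n₁).
So n₁ = (1 + 1/k)·((z_{α/2} + z_β)/d)² = 1.500 × (3.886/0.98)².
n₁ = 1.500 × 15.72 = 23.6.
Round up: n₁ = 24, giving n₂ = 2 × 24 = 48.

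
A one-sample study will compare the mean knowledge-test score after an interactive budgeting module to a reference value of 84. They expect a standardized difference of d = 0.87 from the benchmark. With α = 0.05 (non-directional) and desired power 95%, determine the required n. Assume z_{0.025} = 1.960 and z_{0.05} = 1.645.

n = 18

For a one-sample test: n = ((z_{α/2} + z_β) / d)².
z_{α/2} + z_β = 1.960 + 1.645 = 3.605.
n = (3.605 / 0.87)² = 4.144² = 17.17.
Round up.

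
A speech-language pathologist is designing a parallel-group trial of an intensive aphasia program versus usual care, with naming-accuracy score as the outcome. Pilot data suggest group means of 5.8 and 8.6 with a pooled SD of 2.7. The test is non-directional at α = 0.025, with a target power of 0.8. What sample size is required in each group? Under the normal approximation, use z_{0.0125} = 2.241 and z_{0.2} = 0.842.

n = 18 per group

Cohen's d = |M₁ − M₂| / SD_pooled = |5.8 − 8.6| / 2.7 = 2.8 / 2.7 = 1.037.
For two independent groups with equal n: n = 2·((z_{α/2} + z_β) / d)².
z_{α/2} + z_β = 2.241 + 0.842 = 3.083.
n = 2 × (3.083 / 1.037)² = 2 × 2.973² = 2 × 8.84 = 17.7.
Round up to the next whole participant.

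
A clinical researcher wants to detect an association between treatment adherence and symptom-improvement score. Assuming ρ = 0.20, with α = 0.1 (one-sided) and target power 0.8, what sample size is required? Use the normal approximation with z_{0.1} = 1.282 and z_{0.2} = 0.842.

Fisher's z: C = ½·ln((1+r)/(1−r)) = ½·ln(1.5000) = 0.2027.
n = ((z_{α} + z_β)/C)² + 3.
(1.282 + 0.842) / 0.2027 = 2.124 / 0.2027 = 10.479.
n = 10.479² + 3 = 109.80 + 3 = 112.8.
Round up.

n = 113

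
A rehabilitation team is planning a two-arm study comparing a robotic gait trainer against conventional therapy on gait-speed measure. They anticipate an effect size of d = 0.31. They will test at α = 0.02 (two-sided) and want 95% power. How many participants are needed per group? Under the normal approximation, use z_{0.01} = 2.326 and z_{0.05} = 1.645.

For two independent groups with equal n: n = 2·((z_{α/2} + z_β) / d)².
z_{α/2} + z_β = 2.326 + 1.645 = 3.971.
n = 2 × (3.971 / 0.31)² = 2 × 12.810² = 2 × 164.09 = 328.2.
Round up to the next whole participant.

n = 329 per group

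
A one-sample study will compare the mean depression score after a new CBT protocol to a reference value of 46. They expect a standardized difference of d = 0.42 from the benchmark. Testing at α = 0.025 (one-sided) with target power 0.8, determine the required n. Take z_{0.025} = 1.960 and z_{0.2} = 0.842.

For a one-sample test: n = ((z_{α} + z_β) / d)².
z_{α} + z_β = 1.960 + 0.842 = 2.802.
n = (2.802 / 0.42)² = 6.671² = 44.51.
Round up.

n = 45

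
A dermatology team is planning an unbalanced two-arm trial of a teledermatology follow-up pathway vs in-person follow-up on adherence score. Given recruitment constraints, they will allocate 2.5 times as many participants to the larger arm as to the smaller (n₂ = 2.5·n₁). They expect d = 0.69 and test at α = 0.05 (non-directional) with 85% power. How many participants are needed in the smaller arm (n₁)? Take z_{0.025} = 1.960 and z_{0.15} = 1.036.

With allocation ratio k = n₂/n₁ = 2.5, Var(x̄₁−x̄₂) = σ²(1/n₁ + 1/(k·n₁)) = σ²·(k+1)/(k·n₁).
So n₁ = (1 + 1/k)·((z_{α/2} + z_β)/d)² = 1.400 × (2.996/0.69)².
n₁ = 1.400 × 18.85 = 26.4.
Round up: n₁ = 27, giving n₂ = ⌈2.5 × 27⌉ = ⌈67.5⌉ = 68.

n₁ = 27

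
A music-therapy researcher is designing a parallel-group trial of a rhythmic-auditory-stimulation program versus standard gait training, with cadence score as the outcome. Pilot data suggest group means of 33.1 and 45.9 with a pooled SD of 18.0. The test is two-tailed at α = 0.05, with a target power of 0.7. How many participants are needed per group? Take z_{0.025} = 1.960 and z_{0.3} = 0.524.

n = 25 per group

Cohen's d = |M₁ − M₂| / SD_pooled = |33.1 − 45.9| / 18.0 = 12.8 / 18.0 = 0.711.
For two independent groups with equal n: n = 2·((z_{α/2} + z_β) / d)².
z_{α/2} + z_β = 1.960 + 0.524 = 2.484.
n = 2 × (2.484 / 0.711)² = 2 × 3.494² = 2 × 12.21 = 24.4.
Round up to the next whole participant.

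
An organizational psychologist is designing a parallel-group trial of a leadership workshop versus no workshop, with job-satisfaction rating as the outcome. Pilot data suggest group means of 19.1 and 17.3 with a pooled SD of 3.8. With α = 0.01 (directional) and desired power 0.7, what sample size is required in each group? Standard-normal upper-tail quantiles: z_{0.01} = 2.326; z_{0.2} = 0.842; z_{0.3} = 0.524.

Cohen's d = |M₁ − M₂| / SD_pooled = |19.1 − 17.3| / 3.8 = 1.8 / 3.8 = 0.474.
For two independent groups with equal n: n = 2·((z_{α} + z_β) / d)².
z_{α} + z_β = 2.326 + 0.524 = 2.850.
n = 2 × (2.850 / 0.474)² = 2 × 6.013² = 2 × 36.15 = 72.3.
Round up to the next whole participant.

n = 73 per group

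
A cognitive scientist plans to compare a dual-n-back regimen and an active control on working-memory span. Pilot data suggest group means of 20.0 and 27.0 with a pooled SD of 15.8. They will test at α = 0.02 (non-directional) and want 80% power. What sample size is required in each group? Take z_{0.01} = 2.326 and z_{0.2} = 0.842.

n = 103 per group

Cohen's d = |M₁ − M₂| / SD_pooled = |20.0 − 27.0| / 15.8 = 7.0 / 15.8 = 0.443.
For two independent groups with equal n: n = 2·((z_{α/2} + z_β) / d)².
z_{α/2} + z_β = 2.326 + 0.842 = 3.168.
n = 2 × (3.168 / 0.443)² = 2 × 7.151² = 2 × 51.14 = 102.3.
Round up to the next whole participant.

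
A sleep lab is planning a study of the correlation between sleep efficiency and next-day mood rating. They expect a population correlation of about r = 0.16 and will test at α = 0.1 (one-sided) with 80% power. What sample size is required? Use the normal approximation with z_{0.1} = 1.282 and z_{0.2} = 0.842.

Fisher's z: C = ½·ln((1+r)/(1−r)) = ½·ln(1.3810) = 0.1614.
n = ((z_{α} + z_β)/C)² + 3.
(1.282 + 0.842) / 0.1614 = 2.124 / 0.1614 = 13.160.
n = 13.160² + 3 = 173.18 + 3 = 176.2.
Round up.

n = 177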